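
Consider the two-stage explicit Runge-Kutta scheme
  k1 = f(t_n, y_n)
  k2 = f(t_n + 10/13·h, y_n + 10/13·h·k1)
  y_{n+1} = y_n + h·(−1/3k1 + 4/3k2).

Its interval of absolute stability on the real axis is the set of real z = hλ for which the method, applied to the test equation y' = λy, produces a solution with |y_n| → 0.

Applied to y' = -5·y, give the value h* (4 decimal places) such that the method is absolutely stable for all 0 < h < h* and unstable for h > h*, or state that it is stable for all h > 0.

On y'=λy, z=hλ:
  k1=λy_n ⇒ h·k1=z·y_n;  k2=λ(1+10/13z)y_n ⇒ h·k2=z(1+10/13z)y_n
  y_{n+1}/y_n = 1 − 1/3z + 4/3z(1+10/13z) = 1 + z + 40/39z²
  R(z) = 1 + z + 40/39z².

Find x<0 with |R(x)|<1.
x=-0.52: |R|=0.7573
R=1: x+40/39x²=0 ⇒ x=−39/40=-0.9750; min R=1−1/(4·40/39)=0.7562>−1
Confirm numerically:
  x=-0.733: |R|=0.81807 <1
  x=-0.633: |R|=0.77796 <1
  x=-0.614: |R|=0.77266 <1
  x=-1.474: |R|=1.75439 >1
  x=-1.445: |R|=1.69656 >1
  x=-1.266: |R|=1.37785 >1
So |R|<1 on (-0.9750, 0).

(-0.9750,0); λ=-5 ⇒ h* = (39/40)/5 = 0.1950.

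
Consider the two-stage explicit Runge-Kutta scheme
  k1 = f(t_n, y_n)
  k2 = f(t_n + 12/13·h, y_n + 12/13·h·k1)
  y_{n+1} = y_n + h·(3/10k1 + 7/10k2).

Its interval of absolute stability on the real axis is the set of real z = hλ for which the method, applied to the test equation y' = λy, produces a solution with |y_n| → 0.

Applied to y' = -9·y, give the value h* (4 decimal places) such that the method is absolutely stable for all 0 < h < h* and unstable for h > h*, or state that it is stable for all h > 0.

With y'=λy (z=hλ):
  k1=λy_n ⇒ h·k1=z·y_n;  k2=λ(1+12/13z)y_n ⇒ h·k2=z(1+12/13z)y_n
  y_{n+1}/y_n = 1 + 3/10z + 7/10z(1+12/13z) = 1 + z + 42/65z²
  Hence R(z) = 1 + z + 42/65z².

Solve |R(x)|<1 on ℝ⁻.
x=-1.41: |R|=0.8746
R=1: x+42/65x²=0 ⇒ x=−65/42=-1.5476; min R=1−1/(4·42/65)=0.6131>−1
Confirm numerically:
  x=-1.509: |R|=0.96234 <1
  x=-1.460: |R|=0.91734 <1
  x=-1.214: |R|=0.73830 <1
  x=-1.086: |R|=0.67607 <1
  x=-2.034: |R|=1.63924 >1
  x=-1.817: |R|=1.31627 >1
  x=-1.619: |R|=1.07467 >1
Interval (-1.5476, 0).

(-1.5476,0); λ=-9 ⇒ h* = (65/42)/9 = 0.1720.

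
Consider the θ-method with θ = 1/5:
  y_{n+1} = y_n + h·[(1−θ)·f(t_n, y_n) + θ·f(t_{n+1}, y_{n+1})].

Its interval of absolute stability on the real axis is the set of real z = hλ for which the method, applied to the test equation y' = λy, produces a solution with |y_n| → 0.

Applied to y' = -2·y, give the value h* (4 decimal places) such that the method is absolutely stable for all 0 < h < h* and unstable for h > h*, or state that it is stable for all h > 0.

Test eqn y'=λy, z=hλ:
  y_{n+1} = y_n + z·[4/5·y_n + 1/5·y_{n+1}] ⇒ (1 − 1/5z)y_{n+1} = (1 + 4/5z)y_n
  Hence R(z) = (1 + 4/5z)/(1 − 1/5z).

Solve |R(x)|<1 on ℝ⁻.
x=-1.33: |R|=0.0506
R=−1: 1+4/5x = −1+1/5x ⇒ -3/5x=2 ⇒ x=2/(-3/5)=-3.3333
Confirm numerically:
  x=-2.851: |R|=0.81569 <1
  x=-1.710: |R|=0.27422 <1
  x=-1.637: |R|=0.23324 <1
  x=-3.768: |R|=1.14872 >1
  x=-3.576: |R|=1.08489 >1
Stable set (-3.3333, 0).

(-3.3333,0); λ=-2 ⇒ h* = (10/3)/2 = 1.6667.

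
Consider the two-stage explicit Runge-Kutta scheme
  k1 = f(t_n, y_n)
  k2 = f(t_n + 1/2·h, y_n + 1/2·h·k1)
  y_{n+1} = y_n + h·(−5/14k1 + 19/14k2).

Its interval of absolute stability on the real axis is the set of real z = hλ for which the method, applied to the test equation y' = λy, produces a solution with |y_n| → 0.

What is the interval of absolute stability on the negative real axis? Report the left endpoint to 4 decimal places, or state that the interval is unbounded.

Test eqn y'=λy, z=hλ:
  k1=λy_n ⇒ h·k1=z·y_n;  k2=λ(1+1/2z)y_n ⇒ h·k2=z(1+1/2z)y_n
  y_{n+1}/y_n = 1 − 5/14z + 19/14z(1+1/2z) = 1 + z + 19/28z²
  R(z) = 1 + z + 19/28z².

Find x<0 with |R(x)|<1.
x=-0.89: |R|=0.6475
R=1: x+19/28x²=0 ⇒ x=−28/19=-1.4737; min R=1−1/(4·19/28)=0.6316>−1
Confirm numerically:
  x=-1.411: |R|=0.93998 <1
  x=-1.043: |R|=0.69518 <1
  x=-1.040: |R|=0.69394 <1
  x=-2.019: |R|=1.74710 >1
  x=-1.809: |R|=1.41161 >1
  x=-1.692: |R|=1.25066 >1
So |R|<1 on (-1.4737, 0).

z∈(-1.4737,0).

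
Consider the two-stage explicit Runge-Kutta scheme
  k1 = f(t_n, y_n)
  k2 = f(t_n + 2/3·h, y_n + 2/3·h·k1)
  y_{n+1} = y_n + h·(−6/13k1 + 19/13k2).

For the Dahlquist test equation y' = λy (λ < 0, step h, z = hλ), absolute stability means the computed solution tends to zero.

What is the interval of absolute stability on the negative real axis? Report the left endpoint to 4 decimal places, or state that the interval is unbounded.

With y'=λy (z=hλ):
  k1=λy_n ⇒ h·k1=z·y_n;  k2=λ(1+2/3z)y_n ⇒ h·k2=z(1+2/3z)y_n
  y_{n+1}/y_n = 1 − 6/13z + 19/13z(1+2/3z) = 1 + z + 38/39z²
  ⇒ R(z) = 1 + z + 38/39z².

Find x<0 with |R(x)|<1.
x=-0.86: |R|=0.8606
R=1: x+38/39x²=0 ⇒ x=−39/38=-1.0263; min R=1−1/(4·38/39)=0.7434>−1
Confirm numerically:
  x=-0.942: |R|=0.92261 <1
  x=-0.865: |R|=0.86404 <1
  x=-0.532: |R|=0.74377 <1
  x=-0.531: |R|=0.74373 <1
  x=-1.614: |R|=1.92420 >1
  x=-1.314: |R|=1.36832 >1
  x=-1.069: |R|=1.04446 >1
Stable set (-1.0263, 0).

(-1.0263, 0).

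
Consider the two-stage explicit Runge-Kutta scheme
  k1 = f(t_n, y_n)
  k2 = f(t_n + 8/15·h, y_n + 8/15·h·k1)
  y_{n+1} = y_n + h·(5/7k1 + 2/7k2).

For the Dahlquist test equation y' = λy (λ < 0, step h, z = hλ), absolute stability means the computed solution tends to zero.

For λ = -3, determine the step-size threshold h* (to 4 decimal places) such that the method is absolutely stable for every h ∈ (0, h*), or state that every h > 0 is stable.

(-6.5625,0); λ=-3 ⇒ h* = (105/16)/3 = 2.1875.

Set f=λy, z=hλ:
  k1=λy_n ⇒ h·k1=z·y_n;  k2=λ(1+8/15z)y_n ⇒ h·k2=z(1+8/15z)y_n
  y_{n+1}/y_n = 1 + 5/7z + 2/7z(1+8/15z) = 1 + z + 16/105z²
  R(z) = 1 + z + 16/105z².

Solve |R(x)|<1 on ℝ⁻.
x=-1.27: |R|=0.0242
R=1: x+16/105x²=0 ⇒ x=−105/16=-6.5625; min R=1−1/(4·16/105)=-0.6406>−1
Confirm numerically:
  x=-5.991: |R|=0.47827 <1
  x=-5.628: |R|=0.19857 <1
  x=-5.204: |R|=0.07728 <1
  x=-3.603: |R|=0.62485 <1
  x=-6.909: |R|=1.36480 >1
  x=-6.894: |R|=1.34825 >1
  x=-6.839: |R|=1.28815 >1
So |R|<1 on (-6.5625, 0).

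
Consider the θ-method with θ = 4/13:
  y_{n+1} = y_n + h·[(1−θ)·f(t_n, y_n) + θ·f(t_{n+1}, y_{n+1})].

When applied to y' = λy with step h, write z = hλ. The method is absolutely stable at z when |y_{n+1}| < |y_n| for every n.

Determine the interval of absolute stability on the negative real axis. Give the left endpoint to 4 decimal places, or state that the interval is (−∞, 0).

Set f=λy, z=hλ:
  y_{n+1} = y_n + z·[9/13·y_n + 4/13·y_{n+1}] ⇒ (1 − 4/13z)y_{n+1} = (1 + 9/13z)y_n
  Hence R(z) = (1 + 9/13z)/(1 − 4/13z).

Boundary: |R(x)|=1, x<0.
x=-0.63: |R|=0.4723
R=−1: 1+9/13x = −1+4/13x ⇒ -5/13x=2 ⇒ x=2/(-5/13)=-5.2000
Confirm numerically:
  x=-4.111: |R|=0.81507 <1
  x=-3.830: |R|=0.75812 <1
  x=-2.801: |R|=0.50442 <1
  x=-2.506: |R|=0.41496 <1
  x=-5.385: |R|=1.02678 >1
  x=-5.297: |R|=1.01419 >1
So |R|<1 on (-5.2000, 0).

(-5.2000, 0).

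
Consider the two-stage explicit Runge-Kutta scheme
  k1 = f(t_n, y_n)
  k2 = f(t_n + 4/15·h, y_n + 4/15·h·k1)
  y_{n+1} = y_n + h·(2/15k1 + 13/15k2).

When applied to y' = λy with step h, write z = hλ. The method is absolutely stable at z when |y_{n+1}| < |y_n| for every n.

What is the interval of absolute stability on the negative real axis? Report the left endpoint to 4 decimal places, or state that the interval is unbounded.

(-4.3269, 0).

On y'=λy, z=hλ:
  k1=λy_n ⇒ h·k1=z·y_n;  k2=λ(1+4/15z)y_n ⇒ h·k2=z(1+4/15z)y_n
  y_{n+1}/y_n = 1 + 2/15z + 13/15z(1+4/15z) = 1 + z + 52/225z²
  ⇒ R(z) = 1 + z + 52/225z².

Boundary: |R(x)|=1, x<0.
x=-1.56: |R|=0.0024
R=1: x+52/225x²=0 ⇒ x=−225/52=-4.3269; min R=1−1/(4·52/225)=-0.0817>−1
Confirm numerically:
  x=-3.057: |R|=0.10279 <1
  x=-2.994: |R|=0.07769 <1
  x=-2.809: |R|=0.01458 <1
  x=-4.865: |R|=1.60499 >1
  x=-4.679: |R|=1.38073 >1
  x=-4.471: |R|=1.14887 >1
So |R|<1 on (-4.3269, 0).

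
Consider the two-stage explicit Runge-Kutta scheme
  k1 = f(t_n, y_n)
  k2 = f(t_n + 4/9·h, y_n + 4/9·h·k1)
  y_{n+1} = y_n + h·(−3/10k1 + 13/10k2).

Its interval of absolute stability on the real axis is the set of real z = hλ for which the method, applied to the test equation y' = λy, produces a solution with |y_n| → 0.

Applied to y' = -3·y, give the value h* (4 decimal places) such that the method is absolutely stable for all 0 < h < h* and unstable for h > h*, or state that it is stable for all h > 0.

(-1.7308,0); λ=-3 ⇒ h* = (45/26)/3 = 0.5769.

With y'=λy (z=hλ):
  k1=λy_n ⇒ h·k1=z·y_n;  k2=λ(1+4/9z)y_n ⇒ h·k2=z(1+4/9z)y_n
  y_{n+1}/y_n = 1 − 3/10z + 13/10z(1+4/9z) = 1 + z + 26/45z²
  ⇒ R(z) = 1 + z + 26/45z².

Boundary: |R(x)|=1, x<0.
x=-0.88: |R|=0.5674
R=1: x+26/45x²=0 ⇒ x=−45/26=-1.7308; min R=1−1/(4·26/45)=0.5673>−1
Confirm numerically:
  x=-1.628: |R|=0.90333 <1
  x=-0.932: |R|=0.56987 <1
  x=-0.831: |R|=0.56799 <1
  x=-2.253: |R|=1.67981 >1
  x=-2.032: |R|=1.35366 >1
Interval (-1.7308, 0).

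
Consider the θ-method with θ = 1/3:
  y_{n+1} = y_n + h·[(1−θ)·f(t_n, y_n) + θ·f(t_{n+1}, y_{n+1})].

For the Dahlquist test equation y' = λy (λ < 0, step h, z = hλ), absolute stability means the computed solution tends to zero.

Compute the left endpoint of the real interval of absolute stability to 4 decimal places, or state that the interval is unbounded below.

left endpoint -6.0000.

On y'=λy, z=hλ:
  y_{n+1} = y_n + z·[2/3·y_n + 1/3·y_{n+1}] ⇒ (1 − 1/3z)y_{n+1} = (1 + 2/3z)y_n
  Hence R(z) = (1 + 2/3z)/(1 − 1/3z).

Find x<0 with |R(x)|<1.
x=-1.21: |R|=0.1378
R=−1: 1+2/3x = −1+1/3x ⇒ -1/3x=2 ⇒ x=2/(-1/3)=-6.0000
Confirm numerically:
  x=-5.331: |R|=0.91970 <1
  x=-4.936: |R|=0.86593 <1
  x=-3.656: |R|=0.64784 <1
  x=-3.220: |R|=0.55305 <1
  x=-6.537: |R|=1.05631 >1
  x=-6.105: |R|=1.01153 >1
  x=-6.069: |R|=1.00761 >1
Stable set (-6.0000, 0).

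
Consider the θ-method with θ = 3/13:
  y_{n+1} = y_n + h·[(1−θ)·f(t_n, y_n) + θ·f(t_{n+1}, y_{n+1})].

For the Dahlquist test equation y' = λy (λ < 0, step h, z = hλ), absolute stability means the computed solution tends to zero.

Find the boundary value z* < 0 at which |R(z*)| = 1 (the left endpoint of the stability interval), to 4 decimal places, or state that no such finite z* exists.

With y'=λy (z=hλ):
  y_{n+1} = y_n + z·[10/13·y_n + 3/13·y_{n+1}] ⇒ (1 − 3/13z)y_{n+1} = (1 + 10/13z)y_n
  R(z) = (1 + 10/13z)/(1 − 3/13z).

Find x<0 with |R(x)|<1.
x=-0.88: |R|=0.2685
R=−1: 1+10/13x = −1+3/13x ⇒ -7/13x=2 ⇒ x=2/(-7/13)=-3.7143
Confirm numerically:
  x=-3.489: |R|=0.93280 <1
  x=-1.844: |R|=0.29355 <1
  x=-1.543: |R|=0.13784 <1
  x=-4.205: |R|=1.13410 >1
  x=-4.152: |R|=1.12036 >1
Stable set (-3.7143, 0).

left endpoint -3.7143.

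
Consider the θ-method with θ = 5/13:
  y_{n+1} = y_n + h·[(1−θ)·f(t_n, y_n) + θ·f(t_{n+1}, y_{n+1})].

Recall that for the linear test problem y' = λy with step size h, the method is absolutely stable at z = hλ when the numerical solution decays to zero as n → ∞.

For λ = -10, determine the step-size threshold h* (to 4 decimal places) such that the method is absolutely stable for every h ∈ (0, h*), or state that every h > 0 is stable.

On y'=λy, z=hλ:
  y_{n+1} = y_n + z·[8/13·y_n + 5/13·y_{n+1}] ⇒ (1 − 5/13z)y_{n+1} = (1 + 8/13z)y_n
  ⇒ R(z) = (1 + 8/13z)/(1 − 5/13z).

Need |R(x)|<1, x<0.
x=-1.7: |R|=0.0279
R=−1: 1+8/13x = −1+5/13x ⇒ -3/13x=2 ⇒ x=2/(-3/13)=-8.6667
Confirm numerically:
  x=-8.060: |R|=0.96585 <1
  x=-5.956: |R|=0.80991 <1
  x=-4.026: |R|=0.57978 <1
  x=-9.258: |R|=1.02992 >1
  x=-8.729: |R|=1.00330 >1
So |R|<1 on (-8.6667, 0).

(-8.6667,0); λ=-10 ⇒ h* = (26/3)/10 = 0.8667.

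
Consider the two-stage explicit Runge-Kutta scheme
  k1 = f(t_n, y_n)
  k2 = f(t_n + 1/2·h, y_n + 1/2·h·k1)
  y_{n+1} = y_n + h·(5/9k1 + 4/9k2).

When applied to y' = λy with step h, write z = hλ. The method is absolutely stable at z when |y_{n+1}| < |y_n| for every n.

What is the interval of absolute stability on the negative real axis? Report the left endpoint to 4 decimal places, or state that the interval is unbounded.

(-4.5000, 0).

With y'=λy (z=hλ):
  k1=λy_n ⇒ h·k1=z·y_n;  k2=λ(1+1/2z)y_n ⇒ h·k2=z(1+1/2z)y_n
  y_{n+1}/y_n = 1 + 5/9z + 4/9z(1+1/2z) = 1 + z + 2/9z²
  ⇒ R(z) = 1 + z + 2/9z².

Need |R(x)|<1, x<0.
x=-1.73: |R|=0.0649
R=1: x+2/9x²=0 ⇒ x=−9/2=-4.5000; min R=1−1/(4·2/9)=-0.1250>−1
Confirm numerically:
  x=-4.039: |R|=0.58623 <1
  x=-2.810: |R|=0.05531 <1
  x=-2.490: |R|=0.11220 <1
  x=-2.230: |R|=0.12491 <1
  x=-4.980: |R|=1.53120 >1
  x=-4.911: |R|=1.44854 >1
So |R|<1 on (-4.5000, 0).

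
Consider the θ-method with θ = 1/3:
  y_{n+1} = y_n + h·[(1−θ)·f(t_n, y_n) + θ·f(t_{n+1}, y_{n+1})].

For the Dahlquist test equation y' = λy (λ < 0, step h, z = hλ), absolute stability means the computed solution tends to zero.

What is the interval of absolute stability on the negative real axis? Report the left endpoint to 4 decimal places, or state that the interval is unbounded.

On y'=λy, z=hλ:
  y_{n+1} = y_n + z·[2/3·y_n + 1/3·y_{n+1}] ⇒ (1 − 1/3z)y_{n+1} = (1 + 2/3z)y_n
  so R(z) = (1 + 2/3z)/(1 − 1/3z).

Solve |R(x)|<1 on ℝ⁻.
x=-1.38: |R|=0.0548
R=−1: 1+2/3x = −1+1/3x ⇒ -1/3x=2 ⇒ x=2/(-1/3)=-6.0000
Confirm numerically:
  x=-4.391: |R|=0.78230 <1
  x=-4.121: |R|=0.73613 <1
  x=-2.414: |R|=0.33764 <1
  x=-6.359: |R|=1.03836 >1
  x=-6.311: |R|=1.03340 >1
  x=-6.052: |R|=1.00574 >1
Stable set (-6.0000, 0).

(-6.0000, 0).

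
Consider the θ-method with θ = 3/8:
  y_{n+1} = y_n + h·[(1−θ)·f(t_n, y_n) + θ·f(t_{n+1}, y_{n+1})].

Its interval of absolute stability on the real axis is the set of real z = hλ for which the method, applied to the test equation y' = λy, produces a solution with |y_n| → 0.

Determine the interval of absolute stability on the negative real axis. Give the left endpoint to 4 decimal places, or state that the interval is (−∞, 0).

Set f=λy, z=hλ:
  y_{n+1} = y_n + z·[5/8·y_n + 3/8·y_{n+1}] ⇒ (1 − 3/8z)y_{n+1} = (1 + 5/8z)y_n
  Hence R(z) = (1 + 5/8z)/(1 − 3/8z).

Boundary: |R(x)|=1, x<0.
x=-0.53: |R|=0.5579
R=−1: 1+5/8x = −1+3/8x ⇒ -1/4x=2 ⇒ x=2/(-1/4)=-8.0000
Confirm numerically:
  x=-4.909: |R|=0.72799 <1
  x=-3.557: |R|=0.52407 <1
  x=-3.481: |R|=0.50995 <1
  x=-3.454: |R|=0.50485 <1
  x=-8.455: |R|=1.02727 >1
  x=-8.356: |R|=1.02153 >1
So |R|<1 on (-8.0000, 0).

(-8.0000, 0).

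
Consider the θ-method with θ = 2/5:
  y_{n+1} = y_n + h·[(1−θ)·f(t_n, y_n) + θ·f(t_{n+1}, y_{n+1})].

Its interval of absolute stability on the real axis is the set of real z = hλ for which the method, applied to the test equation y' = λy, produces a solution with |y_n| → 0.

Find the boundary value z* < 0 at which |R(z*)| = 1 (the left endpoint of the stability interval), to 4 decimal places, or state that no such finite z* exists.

With y'=λy (z=hλ):
  y_{n+1} = y_n + z·[3/5·y_n + 2/5·y_{n+1}] ⇒ (1 − 2/5z)y_{n+1} = (1 + 3/5z)y_n
  Hence R(z) = (1 + 3/5z)/(1 − 2/5z).

Solve |R(x)|<1 on ℝ⁻.
x=-0.37: |R|=0.6777
R=−1: 1+3/5x = −1+2/5x ⇒ -1/5x=2 ⇒ x=2/(-1/5)=-10.0000
Confirm numerically:
  x=-8.181: |R|=0.91485 <1
  x=-7.314: |R|=0.86315 <1
  x=-6.727: |R|=0.82264 <1
  x=-6.187: |R|=0.78053 <1
  x=-10.546: |R|=1.02093 >1
  x=-10.394: |R|=1.01528 >1
  x=-10.249: |R|=1.00977 >1
Interval (-10.0000, 0).

left endpoint -10.0000.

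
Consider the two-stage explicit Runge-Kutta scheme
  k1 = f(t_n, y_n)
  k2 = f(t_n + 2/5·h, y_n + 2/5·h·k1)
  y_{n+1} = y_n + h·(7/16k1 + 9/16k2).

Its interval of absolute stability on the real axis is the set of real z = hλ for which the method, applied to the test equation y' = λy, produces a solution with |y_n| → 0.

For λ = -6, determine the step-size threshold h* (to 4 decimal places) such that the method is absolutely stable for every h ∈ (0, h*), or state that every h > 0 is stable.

(-4.4444,0); λ=-6 ⇒ h* = (40/9)/6 = 0.7407.

Set f=λy, z=hλ:
  k1=λy_n ⇒ h·k1=z·y_n;  k2=λ(1+2/5z)y_n ⇒ h·k2=z(1+2/5z)y_n
  y_{n+1}/y_n = 1 + 7/16z + 9/16z(1+2/5z) = 1 + z + 9/40z²
  so R(z) = 1 + z + 9/40z².

Need |R(x)|<1, x<0.
x=-1.57: |R|=0.0154
R=1: x+9/40x²=0 ⇒ x=−40/9=-4.4444; min R=1−1/(4·9/40)=-0.1111>−1
Confirm numerically:
  x=-4.248: |R|=0.81224 <1
  x=-3.963: |R|=0.57071 <1
  x=-3.832: |R|=0.47195 <1
  x=-3.659: |R|=0.35336 <1
  x=-4.626: |R|=1.18897 >1
  x=-4.522: |R|=1.07891 >1
Interval (-4.4444, 0).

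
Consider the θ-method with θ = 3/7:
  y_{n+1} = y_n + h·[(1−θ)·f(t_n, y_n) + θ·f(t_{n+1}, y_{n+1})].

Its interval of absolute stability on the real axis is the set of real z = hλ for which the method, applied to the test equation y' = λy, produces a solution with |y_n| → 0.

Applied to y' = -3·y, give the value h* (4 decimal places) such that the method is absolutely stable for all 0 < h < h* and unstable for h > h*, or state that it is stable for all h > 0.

Test eqn y'=λy, z=hλ:
  y_{n+1} = y_n + z·[4/7·y_n + 3/7·y_{n+1}] ⇒ (1 − 3/7z)y_{n+1} = (1 + 4/7z)y_n
  ⇒ R(z) = (1 + 4/7z)/(1 − 3/7z).

Solve |R(x)|<1 on ℝ⁻.
x=-1.67: |R|=0.0266
R=−1: 1+4/7x = −1+3/7x ⇒ -1/7x=2 ⇒ x=2/(-1/7)=-14.0000
Confirm numerically:
  x=-11.635: |R|=0.94356 <1
  x=-9.415: |R|=0.86991 <1
  x=-9.015: |R|=0.85358 <1
  x=-14.337: |R|=1.00674 >1
  x=-14.166: |R|=1.00335 >1
So |R|<1 on (-14.0000, 0).

(-14.0000,0); λ=-3 ⇒ h* = (14)/3 = 4.6667.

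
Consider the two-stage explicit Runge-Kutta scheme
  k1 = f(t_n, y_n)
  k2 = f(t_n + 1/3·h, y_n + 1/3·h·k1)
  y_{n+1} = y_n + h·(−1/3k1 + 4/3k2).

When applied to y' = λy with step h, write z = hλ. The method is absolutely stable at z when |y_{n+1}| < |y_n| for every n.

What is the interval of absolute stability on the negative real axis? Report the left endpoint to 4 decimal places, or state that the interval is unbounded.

(-2.2500, 0).

Test eqn y'=λy, z=hλ:
  k1=λy_n ⇒ h·k1=z·y_n;  k2=λ(1+1/3z)y_n ⇒ h·k2=z(1+1/3z)y_n
  y_{n+1}/y_n = 1 − 1/3z + 4/3z(1+1/3z) = 1 + z + 4/9z²
  Hence R(z) = 1 + z + 4/9z².

Boundary: |R(x)|=1, x<0.
x=-1.01: |R|=0.4434
R=1: x+4/9x²=0 ⇒ x=−9/4=-2.2500; min R=1−1/(4·4/9)=0.4375>−1
Confirm numerically:
  x=-1.983: |R|=0.76468 <1
  x=-1.916: |R|=0.71558 <1
  x=-1.523: |R|=0.50790 <1
  x=-1.165: |R|=0.43821 <1
  x=-2.831: |R|=1.73103 >1
  x=-2.644: |R|=1.46299 >1
  x=-2.451: |R|=1.21896 >1
So |R|<1 on (-2.2500, 0).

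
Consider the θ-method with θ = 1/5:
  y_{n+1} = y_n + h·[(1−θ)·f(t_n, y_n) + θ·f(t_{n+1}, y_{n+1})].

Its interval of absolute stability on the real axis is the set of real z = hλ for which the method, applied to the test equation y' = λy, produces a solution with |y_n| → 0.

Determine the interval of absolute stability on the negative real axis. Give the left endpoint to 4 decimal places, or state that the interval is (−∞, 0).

Set f=λy, z=hλ:
  y_{n+1} = y_n + z·[4/5·y_n + 1/5·y_{n+1}] ⇒ (1 − 1/5z)y_{n+1} = (1 + 4/5z)y_n
  Hence R(z) = (1 + 4/5z)/(1 − 1/5z).

Need |R(x)|<1, x<0.
x=-1.55: |R|=0.1832
R=−1: 1+4/5x = −1+1/5x ⇒ -3/5x=2 ⇒ x=2/(-3/5)=-3.3333
Confirm numerically:
  x=-3.264: |R|=0.97483 <1
  x=-2.732: |R|=0.76668 <1
  x=-2.692: |R|=0.74987 <1
  x=-3.730: |R|=1.13631 >1
  x=-3.700: |R|=1.12644 >1
  x=-3.466: |R|=1.04701 >1
Stable set (-3.3333, 0).

z∈(-3.3333,0).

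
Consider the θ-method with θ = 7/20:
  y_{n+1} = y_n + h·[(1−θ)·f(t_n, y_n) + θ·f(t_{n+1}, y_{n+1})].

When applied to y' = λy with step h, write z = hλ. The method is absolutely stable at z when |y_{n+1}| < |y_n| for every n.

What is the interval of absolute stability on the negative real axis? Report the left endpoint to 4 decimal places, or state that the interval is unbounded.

(-6.6667, 0).

Test eqn y'=λy, z=hλ:
  y_{n+1} = y_n + z·[13/20·y_n + 7/20·y_{n+1}] ⇒ (1 − 7/20z)y_{n+1} = (1 + 13/20z)y_n
  ⇒ R(z) = (1 + 13/20z)/(1 − 7/20z).

Find x<0 with |R(x)|<1.
x=-1.15: |R|=0.1800
R=−1: 1+13/20x = −1+7/20x ⇒ -3/10x=2 ⇒ x=2/(-3/10)=-6.6667
Confirm numerically:
  x=-6.144: |R|=0.95023 <1
  x=-5.192: |R|=0.84296 <1
  x=-4.458: |R|=0.74120 <1
  x=-6.968: |R|=1.02629 >1
  x=-6.866: |R|=1.01757 >1
Stable set (-6.6667, 0).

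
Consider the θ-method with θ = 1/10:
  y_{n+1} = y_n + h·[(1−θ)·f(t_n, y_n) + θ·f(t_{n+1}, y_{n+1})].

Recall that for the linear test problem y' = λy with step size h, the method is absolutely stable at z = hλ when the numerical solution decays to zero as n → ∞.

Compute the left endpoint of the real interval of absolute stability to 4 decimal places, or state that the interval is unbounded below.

left endpoint -2.5000.

Test eqn y'=λy, z=hλ:
  y_{n+1} = y_n + z·[9/10·y_n + 1/10·y_{n+1}] ⇒ (1 − 1/10z)y_{n+1} = (1 + 9/10z)y_n
  Hence R(z) = (1 + 9/10z)/(1 − 1/10z).

Solve |R(x)|<1 on ℝ⁻.
x=-1.6: |R|=0.3793
R=−1: 1+9/10x = −1+1/10x ⇒ -4/5x=2 ⇒ x=2/(-4/5)=-2.5000
Confirm numerically:
  x=-1.727: |R|=0.47267 <1
  x=-1.642: |R|=0.41041 <1
  x=-1.629: |R|=0.40081 <1
  x=-1.335: |R|=0.17777 <1
  x=-3.026: |R|=1.32305 >1
  x=-2.667: |R|=1.10547 >1
  x=-2.549: |R|=1.03124 >1
Interval (-2.5000, 0).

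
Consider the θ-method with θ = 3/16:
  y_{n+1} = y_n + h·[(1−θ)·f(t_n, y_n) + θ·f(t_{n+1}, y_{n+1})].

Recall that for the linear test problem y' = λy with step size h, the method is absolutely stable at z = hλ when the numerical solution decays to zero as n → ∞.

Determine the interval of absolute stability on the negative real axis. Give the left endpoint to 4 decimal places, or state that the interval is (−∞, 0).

z∈(-3.2000,0).

With y'=λy (z=hλ):
  y_{n+1} = y_n + z·[13/16·y_n + 3/16·y_{n+1}] ⇒ (1 − 3/16z)y_{n+1} = (1 + 13/16z)y_n
  ⇒ R(z) = (1 + 13/16z)/(1 − 3/16z).

Boundary: |R(x)|=1, x<0.
x=-1.75: |R|=0.3176
R=−1: 1+13/16x = −1+3/16x ⇒ -5/8x=2 ⇒ x=2/(-5/8)=-3.2000
Confirm numerically:
  x=-3.158: |R|=0.98351 <1
  x=-2.546: |R|=0.72333 <1
  x=-2.421: |R|=0.66513 <1
  x=-2.074: |R|=0.49329 <1
  x=-3.575: |R|=1.14032 >1
  x=-3.474: |R|=1.10370 >1
Stable set (-3.2000, 0).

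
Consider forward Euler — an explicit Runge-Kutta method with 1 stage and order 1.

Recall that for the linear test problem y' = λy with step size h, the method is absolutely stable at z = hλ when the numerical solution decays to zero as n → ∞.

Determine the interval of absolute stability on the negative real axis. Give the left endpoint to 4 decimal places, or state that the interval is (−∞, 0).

z∈(-2.0000,0).

Test eqn y'=λy, z=hλ:
  order 1, 1-stage ⇒ R(z)=1+z
  (e.g. R(-0.68)=0.32000, |R|=0.32000)

Solve |R(x)|<1 on ℝ⁻.
x=-0.68: |R|=0.3200
|R(-2.12)|=1.1200 |R(-1.13)|=0.1300 |R(-1.01)|=0.0100
Bisect:
  x_lo=-2.6661 |R|=1.6661  x_hi=-0.3921 |R|=0.6079
  mid=-1.52907 |R|=0.52907 →hi
  mid=-2.09757 |R|=1.09757 →lo
  mid=-1.81332 |R|=0.81332 →hi
  mid=-1.95544 |R|=0.95544 →hi
  mid=-2.02650 |R|=1.02650 →lo
  mid=-1.99097 |R|=0.99097 →hi
  mid=-2.00874 |R|=1.00874 →lo
  mid=-1.99986 |R|=0.99986 →hi
  ...
  [-2.00013,-2.00000] ⇒ x*=-2.0000
Stable set (-2.0000, 0).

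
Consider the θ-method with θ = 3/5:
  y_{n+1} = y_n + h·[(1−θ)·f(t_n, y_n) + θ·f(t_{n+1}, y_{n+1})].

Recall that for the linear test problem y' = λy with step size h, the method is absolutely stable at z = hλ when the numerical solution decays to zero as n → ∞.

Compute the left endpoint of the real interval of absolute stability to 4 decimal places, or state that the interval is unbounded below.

interval (−∞, 0).

With y'=λy (z=hλ):
  y_{n+1} = y_n + z·[2/5·y_n + 3/5·y_{n+1}] ⇒ (1 − 3/5z)y_{n+1} = (1 + 2/5z)y_n
  ⇒ R(z) = (1 + 2/5z)/(1 − 3/5z).

Boundary: |R(x)|=1, x<0.
x=-1.64: |R|=0.1734
x=-2: |R|=0.0909
x=-10: |R|=0.4286
x=-100: |R|=0.6393
θ=3/5≥1/2 ⇒ |1+2/5x|<|1−3/5x| ∀x<0 ⇒ unbounded interval.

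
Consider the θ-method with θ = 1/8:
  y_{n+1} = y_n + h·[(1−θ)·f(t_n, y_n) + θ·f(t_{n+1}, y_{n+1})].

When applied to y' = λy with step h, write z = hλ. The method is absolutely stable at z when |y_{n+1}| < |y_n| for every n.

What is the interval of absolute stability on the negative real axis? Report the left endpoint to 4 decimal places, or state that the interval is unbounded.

Set f=λy, z=hλ:
  y_{n+1} = y_n + z·[7/8·y_n + 1/8·y_{n+1}] ⇒ (1 − 1/8z)y_{n+1} = (1 + 7/8z)y_n
  so R(z) = (1 + 7/8z)/(1 − 1/8z).

Solve |R(x)|<1 on ℝ⁻.
x=-0.94: |R|=0.1588
R=−1: 1+7/8x = −1+1/8x ⇒ -3/4x=2 ⇒ x=2/(-3/4)=-2.6667
Confirm numerically:
  x=-2.208: |R|=0.73041 <1
  x=-1.654: |R|=0.37062 <1
  x=-1.089: |R|=0.04148 <1
  x=-3.222: |R|=1.29692 >1
  x=-3.051: |R|=1.20867 >1
  x=-3.014: |R|=1.18921 >1
So |R|<1 on (-2.6667, 0).

z∈(-2.6667,0).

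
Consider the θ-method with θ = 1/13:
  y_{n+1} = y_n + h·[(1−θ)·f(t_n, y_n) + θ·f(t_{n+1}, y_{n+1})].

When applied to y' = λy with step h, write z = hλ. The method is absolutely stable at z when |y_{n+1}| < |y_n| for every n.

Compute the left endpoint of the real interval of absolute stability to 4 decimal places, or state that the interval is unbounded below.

left endpoint -2.3636.

With y'=λy (z=hλ):
  y_{n+1} = y_n + z·[12/13·y_n + 1/13·y_{n+1}] ⇒ (1 − 1/13z)y_{n+1} = (1 + 12/13z)y_n
  so R(z) = (1 + 12/13z)/(1 − 1/13z).

Need |R(x)|<1, x<0.
x=-1.29: |R|=0.1735
R=−1: 1+12/13x = −1+1/13x ⇒ -11/13x=2 ⇒ x=2/(-11/13)=-2.3636
Confirm numerically:
  x=-2.126: |R|=0.82718 <1
  x=-1.592: |R|=0.41831 <1
  x=-1.590: |R|=0.41672 <1
  x=-2.957: |R|=1.40904 >1
  x=-2.841: |R|=1.33148 >1
  x=-2.749: |R|=1.26916 >1
Stable set (-2.3636, 0).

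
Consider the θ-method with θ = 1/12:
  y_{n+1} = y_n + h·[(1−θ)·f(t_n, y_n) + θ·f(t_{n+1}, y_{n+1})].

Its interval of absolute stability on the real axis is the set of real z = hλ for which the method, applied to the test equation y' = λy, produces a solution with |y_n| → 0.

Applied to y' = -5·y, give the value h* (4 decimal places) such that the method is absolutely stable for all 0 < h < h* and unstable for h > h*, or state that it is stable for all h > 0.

Set f=λy, z=hλ:
  y_{n+1} = y_n + z·[11/12·y_n + 1/12·y_{n+1}] ⇒ (1 − 1/12z)y_{n+1} = (1 + 11/12z)y_n
  Hence R(z) = (1 + 11/12z)/(1 − 1/12z).

Find x<0 with |R(x)|<1.
x=-1.07: |R|=0.0176
R=−1: 1+11/12x = −1+1/12x ⇒ -5/6x=2 ⇒ x=2/(-5/6)=-2.4000
Confirm numerically:
  x=-2.335: |R|=0.95466 <1
  x=-1.920: |R|=0.65517 <1
  x=-1.641: |R|=0.44359 <1
  x=-2.962: |R|=1.37562 >1
  x=-2.434: |R|=1.02356 >1
Interval (-2.4000, 0).

(-2.4000,0); λ=-5 ⇒ h* = (12/5)/5 = 0.4800.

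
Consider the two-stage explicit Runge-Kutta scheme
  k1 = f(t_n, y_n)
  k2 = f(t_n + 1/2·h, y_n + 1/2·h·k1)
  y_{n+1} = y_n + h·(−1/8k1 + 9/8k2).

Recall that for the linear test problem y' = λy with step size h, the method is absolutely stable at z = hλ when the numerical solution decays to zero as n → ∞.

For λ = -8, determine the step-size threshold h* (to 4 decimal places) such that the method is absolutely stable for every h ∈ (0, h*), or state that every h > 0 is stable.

(-1.7778,0); λ=-8 ⇒ h* = (16/9)/8 = 0.2222.

On y'=λy, z=hλ:
  k1=λy_n ⇒ h·k1=z·y_n;  k2=λ(1+1/2z)y_n ⇒ h·k2=z(1+1/2z)y_n
  y_{n+1}/y_n = 1 − 1/8z + 9/8z(1+1/2z) = 1 + z + 9/16z²
  R(z) = 1 + z + 9/16z².

Solve |R(x)|<1 on ℝ⁻.
x=-0.37: |R|=0.7070
R=1: x+9/16x²=0 ⇒ x=−16/9=-1.7778; min R=1−1/(4·9/16)=0.5556>−1
Confirm numerically:
  x=-0.879: |R|=0.55561 <1
  x=-0.856: |R|=0.55616 <1
  x=-0.833: |R|=0.55731 <1
  x=-2.129: |R|=1.42061 >1
  x=-1.948: |R|=1.18652 >1
Interval (-1.7778, 0).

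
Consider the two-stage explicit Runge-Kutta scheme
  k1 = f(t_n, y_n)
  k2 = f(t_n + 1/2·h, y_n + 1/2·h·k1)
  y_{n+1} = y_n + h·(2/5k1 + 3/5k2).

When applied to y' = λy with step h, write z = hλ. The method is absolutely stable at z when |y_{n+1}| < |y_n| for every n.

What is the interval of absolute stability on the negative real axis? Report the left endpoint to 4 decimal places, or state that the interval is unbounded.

Test eqn y'=λy, z=hλ:
  k1=λy_n ⇒ h·k1=z·y_n;  k2=λ(1+1/2z)y_n ⇒ h·k2=z(1+1/2z)y_n
  y_{n+1}/y_n = 1 + 2/5z + 3/5z(1+1/2z) = 1 + z + 3/10z²
  Hence R(z) = 1 + z + 3/10z².

Solve |R(x)|<1 on ℝ⁻.
x=-0.64: |R|=0.4829
R=1: x+3/10x²=0 ⇒ x=−10/3=-3.3333; min R=1−1/(4·3/10)=0.1667>−1
Confirm numerically:
  x=-2.884: |R|=0.61124 <1
  x=-2.627: |R|=0.44334 <1
  x=-2.619: |R|=0.43875 <1
  x=-2.495: |R|=0.37251 <1
  x=-3.900: |R|=1.66300 >1
  x=-3.825: |R|=1.56419 >1
  x=-3.437: |R|=1.10689 >1
Stable set (-3.3333, 0).

z∈(-3.3333,0).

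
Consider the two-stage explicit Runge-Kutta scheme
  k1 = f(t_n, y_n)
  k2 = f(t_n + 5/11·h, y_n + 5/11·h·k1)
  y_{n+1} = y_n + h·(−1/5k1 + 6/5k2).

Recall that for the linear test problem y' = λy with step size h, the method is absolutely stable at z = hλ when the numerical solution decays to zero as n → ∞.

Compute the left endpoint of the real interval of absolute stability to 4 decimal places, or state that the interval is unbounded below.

left endpoint -1.8333.

Set f=λy, z=hλ:
  k1=λy_n ⇒ h·k1=z·y_n;  k2=λ(1+5/11z)y_n ⇒ h·k2=z(1+5/11z)y_n
  y_{n+1}/y_n = 1 − 1/5z + 6/5z(1+5/11z) = 1 + z + 6/11z²
  Hence R(z) = 1 + z + 6/11z².

Solve |R(x)|<1 on ℝ⁻.
x=-0.99: |R|=0.5446
R=1: x+6/11x²=0 ⇒ x=−11/6=-1.8333; min R=1−1/(4·6/11)=0.5417>−1
Confirm numerically:
  x=-1.613: |R|=0.80615 <1
  x=-1.096: |R|=0.55921 <1
  x=-0.779: |R|=0.55200 <1
  x=-2.024: |R|=1.21050 >1
  x=-1.913: |R|=1.08313 >1
So |R|<1 on (-1.8333, 0).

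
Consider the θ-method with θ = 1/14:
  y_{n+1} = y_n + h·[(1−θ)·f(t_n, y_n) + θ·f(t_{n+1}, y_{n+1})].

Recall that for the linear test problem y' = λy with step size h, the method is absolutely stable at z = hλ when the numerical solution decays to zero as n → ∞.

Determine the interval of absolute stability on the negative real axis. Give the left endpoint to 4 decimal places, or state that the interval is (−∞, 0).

z∈(-2.3333,0).

Set f=λy, z=hλ:
  y_{n+1} = y_n + z·[13/14·y_n + 1/14·y_{n+1}] ⇒ (1 − 1/14z)y_{n+1} = (1 + 13/14z)y_n
  Hence R(z) = (1 + 13/14z)/(1 − 1/14z).

Boundary: |R(x)|=1, x<0.
x=-1.42: |R|=0.2892
R=−1: 1+13/14x = −1+1/14x ⇒ -6/7x=2 ⇒ x=2/(-6/7)=-2.3333
Confirm numerically:
  x=-1.993: |R|=0.74464 <1
  x=-1.828: |R|=0.61688 <1
  x=-1.522: |R|=0.37276 <1
  x=-1.461: |R|=0.32294 <1
  x=-2.922: |R|=1.41744 >1
  x=-2.513: |R|=1.13056 >1
Interval (-2.3333, 0).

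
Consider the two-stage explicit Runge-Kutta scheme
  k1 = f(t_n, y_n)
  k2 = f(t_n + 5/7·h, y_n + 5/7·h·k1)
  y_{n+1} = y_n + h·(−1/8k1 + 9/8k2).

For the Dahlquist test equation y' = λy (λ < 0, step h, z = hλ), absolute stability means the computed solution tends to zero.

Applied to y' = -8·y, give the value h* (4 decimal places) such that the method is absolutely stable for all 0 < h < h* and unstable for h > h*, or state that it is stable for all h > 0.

Set f=λy, z=hλ:
  k1=λy_n ⇒ h·k1=z·y_n;  k2=λ(1+5/7z)y_n ⇒ h·k2=z(1+5/7z)y_n
  y_{n+1}/y_n = 1 − 1/8z + 9/8z(1+5/7z) = 1 + z + 45/56z²
  so R(z) = 1 + z + 45/56z².

Solve |R(x)|<1 on ℝ⁻.
x=-1.65: |R|=1.5377
R=1: x+45/56x²=0 ⇒ x=−56/45=-1.2444; min R=1−1/(4·45/56)=0.6889>−1
Confirm numerically:
  x=-1.162: |R|=0.92302 <1
  x=-0.905: |R|=0.75315 <1
  x=-0.739: |R|=0.69985 <1
  x=-0.584: |R|=0.69006 <1
  x=-1.758: |R|=1.72549 >1
  x=-1.751: |R|=1.71275 >1
  x=-1.581: |R|=1.42758 >1
Stable set (-1.2444, 0).

(-1.2444,0); λ=-8 ⇒ h* = (56/45)/8 = 0.1556.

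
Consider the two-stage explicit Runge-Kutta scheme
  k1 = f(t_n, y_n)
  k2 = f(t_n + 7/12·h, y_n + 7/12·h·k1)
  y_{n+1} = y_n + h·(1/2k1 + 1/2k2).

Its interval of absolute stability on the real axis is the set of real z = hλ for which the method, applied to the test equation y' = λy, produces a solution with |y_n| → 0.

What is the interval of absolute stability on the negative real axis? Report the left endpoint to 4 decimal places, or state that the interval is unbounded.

(-3.4286, 0).

Set f=λy, z=hλ:
  k1=λy_n ⇒ h·k1=z·y_n;  k2=λ(1+7/12z)y_n ⇒ h·k2=z(1+7/12z)y_n
  y_{n+1}/y_n = 1 + 1/2z + 1/2z(1+7/12z) = 1 + z + 7/24z²
  so R(z) = 1 + z + 7/24z².

Solve |R(x)|<1 on ℝ⁻.
x=-0.73: |R|=0.4254
R=1: x+7/24x²=0 ⇒ x=−24/7=-3.4286; min R=1−1/(4·7/24)=0.1429>−1
Confirm numerically:
  x=-2.536: |R|=0.33979 <1
  x=-2.217: |R|=0.21657 <1
  x=-1.929: |R|=0.15630 <1
  x=-3.955: |R|=1.60726 >1
  x=-3.868: |R|=1.49575 >1
  x=-3.585: |R|=1.16357 >1
So |R|<1 on (-3.4286, 0).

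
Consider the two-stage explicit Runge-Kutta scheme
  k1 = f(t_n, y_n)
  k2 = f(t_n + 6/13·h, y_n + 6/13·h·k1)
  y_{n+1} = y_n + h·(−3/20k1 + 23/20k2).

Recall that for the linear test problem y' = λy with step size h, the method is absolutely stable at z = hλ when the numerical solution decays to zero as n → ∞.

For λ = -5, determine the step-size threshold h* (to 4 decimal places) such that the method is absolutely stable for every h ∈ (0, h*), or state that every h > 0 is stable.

Test eqn y'=λy, z=hλ:
  k1=λy_n ⇒ h·k1=z·y_n;  k2=λ(1+6/13z)y_n ⇒ h·k2=z(1+6/13z)y_n
  y_{n+1}/y_n = 1 − 3/20z + 23/20z(1+6/13z) = 1 + z + 69/130z²
  R(z) = 1 + z + 69/130z².

Solve |R(x)|<1 on ℝ⁻.
x=-0.85: |R|=0.5335
R=1: x+69/130x²=0 ⇒ x=−130/69=-1.8841; min R=1−1/(4·69/130)=0.5290>−1
Confirm numerically:
  x=-1.703: |R|=0.83634 <1
  x=-1.094: |R|=0.54124 <1
  x=-0.974: |R|=0.52953 <1
  x=-2.437: |R|=1.71522 >1
  x=-2.430: |R|=1.70414 >1
  x=-1.971: |R|=1.09095 >1
Stable set (-1.8841, 0).

(-1.8841,0); λ=-5 ⇒ h* = (130/69)/5 = 0.3768.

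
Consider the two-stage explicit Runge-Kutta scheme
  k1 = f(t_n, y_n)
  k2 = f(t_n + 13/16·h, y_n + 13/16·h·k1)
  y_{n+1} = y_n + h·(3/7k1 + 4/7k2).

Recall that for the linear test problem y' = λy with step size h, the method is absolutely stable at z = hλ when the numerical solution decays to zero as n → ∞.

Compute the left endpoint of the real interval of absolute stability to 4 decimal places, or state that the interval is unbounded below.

Test eqn y'=λy, z=hλ:
  k1=λy_n ⇒ h·k1=z·y_n;  k2=λ(1+13/16z)y_n ⇒ h·k2=z(1+13/16z)y_n
  y_{n+1}/y_n = 1 + 3/7z + 4/7z(1+13/16z) = 1 + z + 13/28z²
  ⇒ R(z) = 1 + z + 13/28z².

Find x<0 with |R(x)|<1.
x=-0.91: |R|=0.4745
R=1: x+13/28x²=0 ⇒ x=−28/13=-2.1538; min R=1−1/(4·13/28)=0.4615>−1
Confirm numerically:
  x=-1.329: |R|=0.49104 <1
  x=-1.102: |R|=0.46183 <1
  x=-0.950: |R|=0.46902 <1
  x=-0.885: |R|=0.47864 <1
  x=-2.385: |R|=1.25596 >1
  x=-2.233: |R|=1.08206 >1
Stable set (-2.1538, 0).

left endpoint -2.1538.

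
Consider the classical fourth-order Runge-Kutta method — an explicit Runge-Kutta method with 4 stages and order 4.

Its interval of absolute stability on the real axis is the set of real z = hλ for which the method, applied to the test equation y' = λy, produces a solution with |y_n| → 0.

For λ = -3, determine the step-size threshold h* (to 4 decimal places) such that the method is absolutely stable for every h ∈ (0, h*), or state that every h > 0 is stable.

With y'=λy (z=hλ):
  order 4, 4-stage ⇒ R(z)=1+z+z^2/2+z^3/6+z^4/24
  (e.g. R(-0.85)=0.43065, |R|=0.43065)

Find x<0 with |R(x)|<1.
x=-0.85: |R|=0.4306
|R(-1.78)|=0.2825 |R(-1.51)|=0.2728 |R(-0.6)|=0.5494
Bisect:
  x_lo=-3.1660 |R|=1.7430  x_hi=-0.1119 |R|=0.8941
  mid=-1.63895 |R|=0.27103 →hi
  mid=-2.40247 |R|=0.56044 →hi
  mid=-2.78423 |R|=0.99840 →hi
  mid=-2.97511 |R|=1.32600 →lo
  mid=-2.87967 |R|=1.15187 →lo
  mid=-2.83195 |R|=1.07266 →lo
  mid=-2.80809 |R|=1.03492 →lo
  mid=-2.79616 |R|=1.01651 →lo
  mid=-2.79020 |R|=1.00742 →lo
  ...
  [-2.78535,-2.78516] ⇒ x*=-2.7853
Interval (-2.7853, 0).

(-2.7853,0); λ=-3 ⇒ h* = 0.9284.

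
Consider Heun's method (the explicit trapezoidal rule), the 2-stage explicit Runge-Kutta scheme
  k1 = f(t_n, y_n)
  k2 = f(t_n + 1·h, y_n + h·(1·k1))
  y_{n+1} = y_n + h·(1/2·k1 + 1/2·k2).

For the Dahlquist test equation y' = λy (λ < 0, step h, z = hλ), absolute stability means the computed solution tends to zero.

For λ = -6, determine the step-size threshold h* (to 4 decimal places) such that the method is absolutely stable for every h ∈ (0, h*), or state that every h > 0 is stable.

Set f=λy, z=hλ:
  order 2, 2-stage ⇒ R(z)=1+z+z^2/2
  (e.g. R(-1.71)=0.75205, |R|=0.75205)

Need |R(x)|<1, x<0.
x=-1.71: |R|=0.7520
|R(-1.88)|=0.8872 |R(-1.87)|=0.8785 |R(-1.14)|=0.5098
Bisect:
  x_lo=-2.7024 |R|=1.9491  x_hi=-0.3539 |R|=0.7087
  mid=-1.52815 |R|=0.63947 →hi
  mid=-2.11527 |R|=1.12192 →lo
  mid=-1.82171 |R|=0.83760 →hi
  mid=-1.96849 |R|=0.96899 →hi
  mid=-2.04188 |R|=1.04276 →lo
  mid=-2.00519 |R|=1.00520 →lo
  mid=-1.98684 |R|=0.98693 →hi
  mid=-1.99601 |R|=0.99602 →hi
  mid=-2.00060 |R|=1.00060 →lo
  mid=-1.99831 |R|=0.99831 →hi
  ...
  [-2.00003,-1.99988] ⇒ x*=-2.0000
Stable set (-2.0000, 0).

(-2.0000,0); λ=-6 ⇒ h* = 0.3333.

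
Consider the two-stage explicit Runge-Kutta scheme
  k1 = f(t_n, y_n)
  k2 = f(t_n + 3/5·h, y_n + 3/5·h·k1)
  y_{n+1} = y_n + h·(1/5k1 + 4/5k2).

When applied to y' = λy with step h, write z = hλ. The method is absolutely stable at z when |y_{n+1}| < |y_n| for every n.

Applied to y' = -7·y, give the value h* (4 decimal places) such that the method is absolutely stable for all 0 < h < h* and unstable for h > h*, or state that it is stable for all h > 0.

(-2.0833,0); λ=-7 ⇒ h* = (25/12)/7 = 0.2976.

With y'=λy (z=hλ):
  k1=λy_n ⇒ h·k1=z·y_n;  k2=λ(1+3/5z)y_n ⇒ h·k2=z(1+3/5z)y_n
  y_{n+1}/y_n = 1 + 1/5z + 4/5z(1+3/5z) = 1 + z + 12/25z²
  ⇒ R(z) = 1 + z + 12/25z².

Need |R(x)|<1, x<0.
x=-1.76: |R|=0.7268
R=1: x+12/25x²=0 ⇒ x=−25/12=-2.0833; min R=1−1/(4·12/25)=0.4792>−1
Confirm numerically:
  x=-2.040: |R|=0.95757 <1
  x=-2.009: |R|=0.92832 <1
  x=-0.994: |R|=0.48026 <1
  x=-2.310: |R|=1.25133 >1
  x=-2.257: |R|=1.18814 >1
So |R|<1 on (-2.0833, 0).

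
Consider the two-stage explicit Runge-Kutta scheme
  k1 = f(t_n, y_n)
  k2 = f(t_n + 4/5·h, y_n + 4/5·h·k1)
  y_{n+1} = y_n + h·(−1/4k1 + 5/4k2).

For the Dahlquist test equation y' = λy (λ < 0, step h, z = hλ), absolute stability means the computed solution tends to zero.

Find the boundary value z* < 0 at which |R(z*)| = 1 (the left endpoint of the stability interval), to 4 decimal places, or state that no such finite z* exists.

left endpoint -1.0000.

On y'=λy, z=hλ:
  k1=λy_n ⇒ h·k1=z·y_n;  k2=λ(1+4/5z)y_n ⇒ h·k2=z(1+4/5z)y_n
  y_{n+1}/y_n = 1 − 1/4z + 5/4z(1+4/5z) = 1 + z + z²
  so R(z) = 1 + z + z².

Boundary: |R(x)|=1, x<0.
x=-1.18: |R|=1.2124
R=1: x+1x²=0 ⇒ x=−1=-1.0000; min R=1−1/(4·1)=0.7500>−1
Confirm numerically:
  x=-0.845: |R|=0.86902 <1
  x=-0.763: |R|=0.81917 <1
  x=-0.616: |R|=0.76346 <1
  x=-0.467: |R|=0.75109 <1
  x=-1.585: |R|=1.92722 >1
  x=-1.213: |R|=1.25837 >1
  x=-1.210: |R|=1.25410 >1
Interval (-1.0000, 0).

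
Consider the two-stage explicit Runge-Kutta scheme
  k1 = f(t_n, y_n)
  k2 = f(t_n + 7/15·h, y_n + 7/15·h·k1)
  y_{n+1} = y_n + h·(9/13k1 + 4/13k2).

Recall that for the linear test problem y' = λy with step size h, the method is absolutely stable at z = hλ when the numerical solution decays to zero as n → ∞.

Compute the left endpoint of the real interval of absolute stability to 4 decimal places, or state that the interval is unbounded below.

left endpoint -6.9643.

Test eqn y'=λy, z=hλ:
  k1=λy_n ⇒ h·k1=z·y_n;  k2=λ(1+7/15z)y_n ⇒ h·k2=z(1+7/15z)y_n
  y_{n+1}/y_n = 1 + 9/13z + 4/13z(1+7/15z) = 1 + z + 28/195z²
  Hence R(z) = 1 + z + 28/195z².

Solve |R(x)|<1 on ℝ⁻.
x=-0.78: |R|=0.3074
R=1: x+28/195x²=0 ⇒ x=−195/28=-6.9643; min R=1−1/(4·28/195)=-0.7411>−1
Confirm numerically:
  x=-5.433: |R|=0.19459 <1
  x=-4.461: |R|=0.60349 <1
  x=-4.061: |R|=0.69296 <1
  x=-7.167: |R|=1.20861 >1
  x=-7.078: |R|=1.11557 >1
  x=-7.074: |R|=1.11144 >1
Interval (-6.9643, 0).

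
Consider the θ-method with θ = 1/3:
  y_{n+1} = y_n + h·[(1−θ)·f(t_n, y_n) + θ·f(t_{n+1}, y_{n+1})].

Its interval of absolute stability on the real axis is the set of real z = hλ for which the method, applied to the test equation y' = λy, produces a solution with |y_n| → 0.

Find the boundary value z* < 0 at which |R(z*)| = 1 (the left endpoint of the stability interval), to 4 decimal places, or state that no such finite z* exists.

On y'=λy, z=hλ:
  y_{n+1} = y_n + z·[2/3·y_n + 1/3·y_{n+1}] ⇒ (1 − 1/3z)y_{n+1} = (1 + 2/3z)y_n
  ⇒ R(z) = (1 + 2/3z)/(1 − 1/3z).

Find x<0 with |R(x)|<1.
x=-0.54: |R|=0.5424
R=−1: 1+2/3x = −1+1/3x ⇒ -1/3x=2 ⇒ x=2/(-1/3)=-6.0000
Confirm numerically:
  x=-5.313: |R|=0.91736 <1
  x=-4.601: |R|=0.81595 <1
  x=-2.638: |R|=0.40369 <1
  x=-6.378: |R|=1.04031 >1
  x=-6.089: |R|=1.00979 >1
  x=-6.021: |R|=1.00233 >1
So |R|<1 on (-6.0000, 0).

z* = -6.0000.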